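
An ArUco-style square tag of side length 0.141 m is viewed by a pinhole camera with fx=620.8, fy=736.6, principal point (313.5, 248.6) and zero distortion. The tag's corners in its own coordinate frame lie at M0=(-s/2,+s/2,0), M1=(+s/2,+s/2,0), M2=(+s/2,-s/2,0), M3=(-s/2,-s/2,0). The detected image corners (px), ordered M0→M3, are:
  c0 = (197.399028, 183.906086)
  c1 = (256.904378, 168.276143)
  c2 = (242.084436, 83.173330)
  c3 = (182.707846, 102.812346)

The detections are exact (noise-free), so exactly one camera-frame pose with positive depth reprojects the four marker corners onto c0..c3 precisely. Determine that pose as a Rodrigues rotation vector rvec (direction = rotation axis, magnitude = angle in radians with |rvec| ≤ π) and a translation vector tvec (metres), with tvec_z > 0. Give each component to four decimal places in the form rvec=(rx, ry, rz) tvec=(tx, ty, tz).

Intrinsics K: fx=620.8, fy=736.6, cx=313.5, cy=248.6
Marker side s = 0.141 m; corners in marker frame (Z=0):
  M0 = (-0.0705, +0.0705, 0)
  M1 = (+0.0705, +0.0705, 0)
  M2 = (+0.0705, -0.0705, 0)
  M3 = (-0.0705, -0.0705, 0)
Detected image corners:
  c0 = (197.399028, 183.906086) px
  c1 = (256.904378, 168.276143) px
  c2 = (242.084436, 83.173330) px
  c3 = (182.707846, 102.812346) px
Planar DLT: solve 8×8 A·h = b for H (H[2,2]=1):
  H  [+349.45333 +119.16441 +219.12076]
  H  [-169.14919 +597.91293 +134.93955]
  H  [-0.32814 +0.06609 +1.00000]
B = K⁻¹H; ‖b₁‖=0.807892, ‖b₂‖=0.807892; λ = 2/(‖b₁‖+‖b₂‖) = 1.237790, sign → tz>0 ⇒ λ=+1.237790
r₁ = λ·B[:,0] = (+0.90187,-0.14716,-0.40616); r₂ = λ·B[:,1] = (+0.19628,+0.97713,+0.08181)
r₃ = r₁×r₂ = (+0.38484,-0.15351,+0.91013); SVD([r₁ r₂ r₃]) → R = UVᵀ:
  R  [+0.90187 +0.19628 +0.38484]
  R  [-0.14716 +0.97713 -0.15351]
  R  [-0.40616 +0.08181 +0.91013]
t = (-0.18818, -0.19100, +1.23779) m
tr R = 2.789131; θ = arccos((tr R − 1)/2) = 0.463338 rad = 26.547°
axis k = ((R−Rᵀ)₃₂, (R−Rᵀ)₁₃, (R−Rᵀ)₂₁) / (2 sinθ) = (+0.263254, +0.884913, -0.384221)
rvec = θ·k = (+0.121975, +0.410014, -0.178024)

rvec=(0.1220, 0.4100, -0.1780) tvec=(-0.1882, -0.1910, 1.2378)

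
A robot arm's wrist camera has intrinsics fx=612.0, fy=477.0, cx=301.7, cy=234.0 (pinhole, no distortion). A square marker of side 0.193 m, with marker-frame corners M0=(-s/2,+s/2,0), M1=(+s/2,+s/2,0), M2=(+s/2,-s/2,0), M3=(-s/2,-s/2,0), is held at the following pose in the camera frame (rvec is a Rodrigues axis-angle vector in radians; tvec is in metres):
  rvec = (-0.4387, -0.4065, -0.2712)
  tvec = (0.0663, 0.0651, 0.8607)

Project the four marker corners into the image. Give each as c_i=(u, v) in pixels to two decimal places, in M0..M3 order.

Intrinsics K: fx=612.0, fy=477.0, cx=301.7, cy=234.0
Marker side s = 0.193 m; corners in marker frame (Z=0):
  M0 = (-0.0965, +0.0965, 0)
  M1 = (+0.0965, +0.0965, 0)
  M2 = (+0.0965, -0.0965, 0)
  M3 = (-0.0965, -0.0965, 0)
rvec = (-0.4387, -0.4065, -0.2712), |rvec| = θ = 0.65670 rad = 37.626°
Rodrigues: sinθ=0.61050, 1−cosθ=0.20799; R = I + sinθ·[k]× + (1−cosθ)·[k]×²:
    [+0.88483 +0.33813 -0.32053]
    [-0.16612 +0.87171 +0.46101]
    [+0.43529 -0.35467 +0.82749]
t = (0.0663, 0.0651, 0.8607) m
M0: Pc = R·M0+t = (+0.01354, +0.16525, +0.78447); u = 612.0·(+0.01354)/0.78447 + 301.7 = 312.2656, v = 477.0·(+0.16525)/0.78447 + 234.0 = 334.4811
M1: Pc = R·M1+t = (+0.18432, +0.13319, +0.86848); u = 612.0·(+0.18432)/0.86848 + 301.7 = 431.5838, v = 477.0·(+0.13319)/0.86848 + 234.0 = 307.1525
M2: Pc = R·M2+t = (+0.11906, -0.03505, +0.93693); u = 612.0·(+0.11906)/0.93693 + 301.7 = 379.4675, v = 477.0·(-0.03505)/0.93693 + 234.0 = 216.1557
M3: Pc = R·M3+t = (-0.05172, -0.00299, +0.85292); u = 612.0·(-0.05172)/0.85292 + 301.7 = 264.5919, v = 477.0·(-0.00299)/0.85292 + 234.0 = 232.3281

c0=(312.27, 334.48) c1=(431.58, 307.15) c2=(379.47, 216.16) c3=(264.59, 232.33)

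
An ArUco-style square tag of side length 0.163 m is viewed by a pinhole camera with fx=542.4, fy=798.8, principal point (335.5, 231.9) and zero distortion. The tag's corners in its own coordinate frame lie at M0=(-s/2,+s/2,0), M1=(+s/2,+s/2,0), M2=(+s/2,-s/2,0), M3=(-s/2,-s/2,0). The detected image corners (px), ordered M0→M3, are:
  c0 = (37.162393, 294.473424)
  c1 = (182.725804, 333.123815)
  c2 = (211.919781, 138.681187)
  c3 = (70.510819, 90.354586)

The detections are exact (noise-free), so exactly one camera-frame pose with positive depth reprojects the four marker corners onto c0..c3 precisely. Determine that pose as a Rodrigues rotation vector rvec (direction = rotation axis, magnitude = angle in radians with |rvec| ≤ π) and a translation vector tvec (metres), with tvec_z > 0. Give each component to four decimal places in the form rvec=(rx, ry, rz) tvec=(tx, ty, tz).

Intrinsics K: fx=542.4, fy=798.8, cx=335.5, cy=231.9
Marker side s = 0.163 m; corners in marker frame (Z=0):
  M0 = (-0.0815, +0.0815, 0)
  M1 = (+0.0815, +0.0815, 0)
  M2 = (+0.0815, -0.0815, 0)
  M3 = (-0.0815, -0.0815, 0)
Detected image corners:
  c0 = (37.162393, 294.473424) px
  c1 = (182.725804, 333.123815) px
  c2 = (211.919781, 138.681187) px
  c3 = (70.510819, 90.354586) px
Planar DLT: solve 8×8 A·h = b for H (H[2,2]=1):
  H  [+920.52877 -205.02539 +127.59586]
  H  [+335.88424 +1198.76218 +213.85405]
  H  [+0.32137 -0.10759 +1.00000]
B = K⁻¹H; ‖b₁‖=1.566975, ‖b₂‖=1.566975; λ = 2/(‖b₁‖+‖b₂‖) = 0.638172, sign → tz>0 ⇒ λ=+0.638172
r₁ = λ·B[:,0] = (+0.95621,+0.20880,+0.20509); r₂ = λ·B[:,1] = (-0.19876,+0.97764,-0.06866)
r₃ = r₁×r₂ = (-0.21484,+0.02489,+0.97633); SVD([r₁ r₂ r₃]) → R = UVᵀ:
  R  [+0.95621 -0.19876 -0.21484]
  R  [+0.20880 +0.97764 +0.02489]
  R  [+0.20509 -0.06866 +0.97633]
t = (-0.24461, -0.01442, +0.63817) m
tr R = 2.910184; θ = arccos((tr R − 1)/2) = 0.300826 rad = 17.236°
axis k = ((R−Rᵀ)₃₂, (R−Rᵀ)₁₃, (R−Rᵀ)₂₁) / (2 sinθ) = (-0.157867, -0.708596, +0.687728)
rvec = θ·k = (-0.047490, -0.213164, +0.206886)

rvec=(-0.0475, -0.2132, 0.2069) tvec=(-0.2446, -0.0144, 0.6382)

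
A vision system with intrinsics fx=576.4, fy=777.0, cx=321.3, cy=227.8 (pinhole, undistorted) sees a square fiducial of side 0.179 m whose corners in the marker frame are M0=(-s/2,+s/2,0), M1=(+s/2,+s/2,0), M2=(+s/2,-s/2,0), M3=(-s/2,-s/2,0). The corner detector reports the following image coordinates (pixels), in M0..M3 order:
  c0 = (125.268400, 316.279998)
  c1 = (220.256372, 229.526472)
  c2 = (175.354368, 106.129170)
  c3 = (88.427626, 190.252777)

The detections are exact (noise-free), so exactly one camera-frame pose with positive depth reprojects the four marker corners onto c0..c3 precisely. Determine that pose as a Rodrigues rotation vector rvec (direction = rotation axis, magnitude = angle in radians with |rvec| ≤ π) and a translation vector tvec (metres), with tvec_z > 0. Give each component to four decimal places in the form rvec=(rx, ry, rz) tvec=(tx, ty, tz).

Intrinsics K: fx=576.4, fy=777.0, cx=321.3, cy=227.8
Marker side s = 0.179 m; corners in marker frame (Z=0):
  M0 = (-0.0895, +0.0895, 0)
  M1 = (+0.0895, +0.0895, 0)
  M2 = (+0.0895, -0.0895, 0)
  M3 = (-0.0895, -0.0895, 0)
Detected image corners:
  c0 = (125.268400, 316.279998) px
  c1 = (220.256372, 229.526472) px
  c2 = (175.354368, 106.129170) px
  c3 = (88.427626, 190.252777) px
Planar DLT: solve 8×8 A·h = b for H (H[2,2]=1):
  H  [+481.51142 +164.15737 +150.87122]
  H  [-512.67612 +608.59703 +208.85563]
  H  [-0.16928 -0.41905 +1.00000]
B = K⁻¹H; ‖b₁‖=1.124897, ‖b₂‖=1.124897; λ = 2/(‖b₁‖+‖b₂‖) = 0.888970, sign → tz>0 ⇒ λ=+0.888970
r₁ = λ·B[:,0] = (+0.82651,-0.54244,-0.15048); r₂ = λ·B[:,1] = (+0.46083,+0.80552,-0.37253)
r₃ = r₁×r₂ = (+0.32329,+0.23855,+0.91574); SVD([r₁ r₂ r₃]) → R = UVᵀ:
  R  [+0.82651 +0.46083 +0.32329]
  R  [-0.54244 +0.80552 +0.23855]
  R  [-0.15048 -0.37253 +0.91574]
t = (-0.26285, -0.02167, +0.88897) m
tr R = 2.547764; θ = arccos((tr R − 1)/2) = 0.685848 rad = 39.296°
axis k = ((R−Rᵀ)₃₂, (R−Rᵀ)₁₃, (R−Rᵀ)₂₁) / (2 sinθ) = (-0.482432, +0.374034, -0.792060)
rvec = θ·k = (-0.330875, +0.256531, -0.543233)

rvec=(-0.3309, 0.2565, -0.5432) tvec=(-0.2628, -0.0217, 0.8890)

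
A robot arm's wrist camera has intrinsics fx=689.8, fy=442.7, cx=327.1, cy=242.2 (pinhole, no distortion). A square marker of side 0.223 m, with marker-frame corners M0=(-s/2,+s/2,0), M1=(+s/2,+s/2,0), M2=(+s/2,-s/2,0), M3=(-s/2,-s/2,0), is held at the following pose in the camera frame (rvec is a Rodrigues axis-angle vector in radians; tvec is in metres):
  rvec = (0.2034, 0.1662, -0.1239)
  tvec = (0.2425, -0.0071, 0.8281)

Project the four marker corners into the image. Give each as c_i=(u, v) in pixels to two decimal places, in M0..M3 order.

Intrinsics K: fx=689.8, fy=442.7, cx=327.1, cy=242.2
Marker side s = 0.223 m; corners in marker frame (Z=0):
  M0 = (-0.1115, +0.1115, 0)
  M1 = (+0.1115, +0.1115, 0)
  M2 = (+0.1115, -0.1115, 0)
  M3 = (-0.1115, -0.1115, 0)
rvec = (0.2034, 0.1662, -0.1239), |rvec| = θ = 0.29042 rad = 16.640°
Rodrigues: sinθ=0.28636, 1−cosθ=0.04188; R = I + sinθ·[k]× + (1−cosθ)·[k]×²:
    [+0.97866 +0.13895 +0.15136]
    [-0.10538 +0.97184 -0.21078]
    [-0.17639 +0.19033 +0.96574]
t = (0.2425, -0.0071, 0.8281) m
M0: Pc = R·M0+t = (+0.14887, +0.11301, +0.86899); u = 689.8·(+0.14887)/0.86899 + 327.1 = 445.2739, v = 442.7·(+0.11301)/0.86899 + 242.2 = 299.7721
M1: Pc = R·M1+t = (+0.36711, +0.08951, +0.82965); u = 689.8·(+0.36711)/0.82965 + 327.1 = 632.3296, v = 442.7·(+0.08951)/0.82965 + 242.2 = 289.9620
M2: Pc = R·M2+t = (+0.33613, -0.12721, +0.78721); u = 689.8·(+0.33613)/0.78721 + 327.1 = 621.6349, v = 442.7·(-0.12721)/0.78721 + 242.2 = 170.6616
M3: Pc = R·M3+t = (+0.11789, -0.10371, +0.82655); u = 689.8·(+0.11789)/0.82655 + 327.1 = 425.4828, v = 442.7·(-0.10371)/0.82655 + 242.2 = 186.6527

c0=(445.27, 299.77) c1=(632.33, 289.96) c2=(621.63, 170.66) c3=(425.48, 186.65)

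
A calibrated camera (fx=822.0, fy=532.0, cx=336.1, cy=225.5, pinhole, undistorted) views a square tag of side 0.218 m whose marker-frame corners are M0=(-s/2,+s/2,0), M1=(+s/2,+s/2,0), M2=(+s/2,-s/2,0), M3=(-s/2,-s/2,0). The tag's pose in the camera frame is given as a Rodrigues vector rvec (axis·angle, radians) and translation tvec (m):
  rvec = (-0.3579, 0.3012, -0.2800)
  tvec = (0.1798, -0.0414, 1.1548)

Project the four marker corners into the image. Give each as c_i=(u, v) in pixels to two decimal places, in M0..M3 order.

Intrinsics K: fx=822.0, fy=532.0, cx=336.1, cy=225.5
Marker side s = 0.218 m; corners in marker frame (Z=0):
  M0 = (-0.1090, +0.1090, 0)
  M1 = (+0.1090, +0.1090, 0)
  M2 = (+0.1090, -0.1090, 0)
  M3 = (-0.1090, -0.1090, 0)
rvec = (-0.3579, 0.3012, -0.2800), |rvec| = θ = 0.54517 rad = 31.236°
Rodrigues: sinθ=0.51857, 1−cosθ=0.14496; R = I + sinθ·[k]× + (1−cosθ)·[k]×²:
    [+0.91751 +0.21376 +0.33538]
    [-0.31891 +0.89929 +0.29930]
    [-0.23762 -0.38157 +0.89328]
t = (0.1798, -0.0414, 1.1548) m
M0: Pc = R·M0+t = (+0.10309, +0.09138, +1.13911); u = 822.0·(+0.10309)/1.13911 + 336.1 = 410.4918, v = 532.0·(+0.09138)/1.13911 + 225.5 = 268.1790
M1: Pc = R·M1+t = (+0.30311, +0.02186, +1.08731); u = 822.0·(+0.30311)/1.08731 + 336.1 = 565.2485, v = 532.0·(+0.02186)/1.08731 + 225.5 = 236.1960
M2: Pc = R·M2+t = (+0.25651, -0.17418, +1.17049); u = 822.0·(+0.25651)/1.17049 + 336.1 = 516.2389, v = 532.0·(-0.17418)/1.17049 + 225.5 = 146.3317
M3: Pc = R·M3+t = (+0.05649, -0.10466, +1.22229); u = 822.0·(+0.05649)/1.22229 + 336.1 = 374.0910, v = 532.0·(-0.10466)/1.22229 + 225.5 = 179.9466

c0=(410.49, 268.18) c1=(565.25, 236.20) c2=(516.24, 146.33) c3=(374.09, 179.95)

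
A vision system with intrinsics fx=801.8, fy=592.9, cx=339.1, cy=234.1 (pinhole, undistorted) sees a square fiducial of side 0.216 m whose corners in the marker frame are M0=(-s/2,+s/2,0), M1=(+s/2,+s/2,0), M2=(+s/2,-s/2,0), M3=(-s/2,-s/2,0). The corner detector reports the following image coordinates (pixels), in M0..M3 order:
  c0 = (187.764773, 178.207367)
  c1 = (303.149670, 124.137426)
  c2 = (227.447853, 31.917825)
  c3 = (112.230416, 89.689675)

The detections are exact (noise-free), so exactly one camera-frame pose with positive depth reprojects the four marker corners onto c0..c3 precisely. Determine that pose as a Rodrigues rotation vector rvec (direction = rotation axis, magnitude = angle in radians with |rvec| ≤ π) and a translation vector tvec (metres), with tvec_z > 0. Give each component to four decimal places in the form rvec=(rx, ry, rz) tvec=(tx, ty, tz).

rvec=(0.1477, 0.1387, -0.5408) tvec=(-0.2029, -0.2646, 1.2325)

Intrinsics K: fx=801.8, fy=592.9, cx=339.1, cy=234.1
Marker side s = 0.216 m; corners in marker frame (Z=0):
  M0 = (-0.1080, +0.1080, 0)
  M1 = (+0.1080, +0.1080, 0)
  M2 = (+0.1080, -0.1080, 0)
  M3 = (-0.1080, -0.1080, 0)
Detected image corners:
  c0 = (187.764773, 178.207367) px
  c1 = (303.149670, 124.137426) px
  c2 = (227.447853, 31.917825) px
  c3 = (112.230416, 89.689675) px
Planar DLT: solve 8×8 A·h = b for H (H[2,2]=1):
  H  [+505.17836 +367.45613 +207.13155]
  H  [-273.42734 +427.11596 +106.81278]
  H  [-0.13786 +0.08369 +1.00000]
B = K⁻¹H; ‖b₁‖=0.811345, ‖b₂‖=0.811345; λ = 2/(‖b₁‖+‖b₂‖) = 1.232522, sign → tz>0 ⇒ λ=+1.232522
r₁ = λ·B[:,0] = (+0.84842,-0.50131,-0.16992); r₂ = λ·B[:,1] = (+0.52123,+0.84716,+0.10315)
r₃ = r₁×r₂ = (+0.09224,-0.17608,+0.98004); SVD([r₁ r₂ r₃]) → R = UVᵀ:
  R  [+0.84842 +0.52123 +0.09224]
  R  [-0.50131 +0.84716 -0.17608]
  R  [-0.16992 +0.10315 +0.98004]
t = (-0.20286, -0.26460, +1.23252) m
tr R = 2.675626; θ = arccos((tr R − 1)/2) = 0.577532 rad = 33.090°
axis k = ((R−Rᵀ)₃₂, (R−Rᵀ)₁₃, (R−Rᵀ)₂₁) / (2 sinθ) = (+0.255726, +0.240088, -0.936462)
rvec = θ·k = (+0.147690, +0.138659, -0.540837)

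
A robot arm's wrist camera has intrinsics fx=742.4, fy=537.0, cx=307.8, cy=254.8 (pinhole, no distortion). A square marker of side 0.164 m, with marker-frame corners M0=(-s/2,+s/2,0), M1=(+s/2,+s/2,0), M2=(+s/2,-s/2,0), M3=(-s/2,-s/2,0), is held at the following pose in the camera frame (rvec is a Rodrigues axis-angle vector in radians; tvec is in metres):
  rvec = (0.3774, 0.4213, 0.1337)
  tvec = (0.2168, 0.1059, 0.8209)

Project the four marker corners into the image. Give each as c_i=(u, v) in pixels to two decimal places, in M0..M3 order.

Intrinsics K: fx=742.4, fy=537.0, cx=307.8, cy=254.8
Marker side s = 0.164 m; corners in marker frame (Z=0):
  M0 = (-0.0820, +0.0820, 0)
  M1 = (+0.0820, +0.0820, 0)
  M2 = (+0.0820, -0.0820, 0)
  M3 = (-0.0820, -0.0820, 0)
rvec = (0.3774, 0.4213, 0.1337), |rvec| = θ = 0.58121 rad = 33.301°
Rodrigues: sinθ=0.54903, 1−cosθ=0.16420; R = I + sinθ·[k]× + (1−cosθ)·[k]×²:
    [+0.90503 -0.04901 +0.42251]
    [+0.20359 +0.92208 -0.32913]
    [-0.37345 +0.38389 +0.84449]
t = (0.2168, 0.1059, 0.8209) m
M0: Pc = R·M0+t = (+0.13857, +0.16482, +0.88300); u = 742.4·(+0.13857)/0.88300 + 307.8 = 424.3037, v = 537.0·(+0.16482)/0.88300 + 254.8 = 355.0335
M1: Pc = R·M1+t = (+0.28699, +0.19820, +0.82176); u = 742.4·(+0.28699)/0.82176 + 307.8 = 567.0792, v = 537.0·(+0.19820)/0.82176 + 254.8 = 384.3224
M2: Pc = R·M2+t = (+0.29503, +0.04698, +0.75880); u = 742.4·(+0.29503)/0.75880 + 307.8 = 596.4560, v = 537.0·(+0.04698)/0.75880 + 254.8 = 288.0502
M3: Pc = R·M3+t = (+0.14661, +0.01360, +0.82004); u = 742.4·(+0.14661)/0.82004 + 307.8 = 440.5251, v = 537.0·(+0.01360)/0.82004 + 254.8 = 263.7030

c0=(424.30, 355.03) c1=(567.08, 384.32) c2=(596.46, 288.05) c3=(440.53, 263.70)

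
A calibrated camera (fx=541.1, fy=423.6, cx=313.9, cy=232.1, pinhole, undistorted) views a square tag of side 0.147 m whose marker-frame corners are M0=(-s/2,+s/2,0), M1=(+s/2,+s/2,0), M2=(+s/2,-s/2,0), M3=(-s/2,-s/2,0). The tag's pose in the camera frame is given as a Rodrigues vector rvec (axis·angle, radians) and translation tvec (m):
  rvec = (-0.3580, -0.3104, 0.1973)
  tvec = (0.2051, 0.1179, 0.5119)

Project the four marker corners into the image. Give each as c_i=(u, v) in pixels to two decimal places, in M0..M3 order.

c0=(461.13, 384.63) c1=(597.29, 403.00) c2=(588.65, 283.88) c3=(466.18, 258.61)

Intrinsics K: fx=541.1, fy=423.6, cx=313.9, cy=232.1
Marker side s = 0.147 m; corners in marker frame (Z=0):
  M0 = (-0.0735, +0.0735, 0)
  M1 = (+0.0735, +0.0735, 0)
  M2 = (+0.0735, -0.0735, 0)
  M3 = (-0.0735, -0.0735, 0)
rvec = (-0.3580, -0.3104, 0.1973), |rvec| = θ = 0.51326 rad = 29.408°
Rodrigues: sinθ=0.49102, 1−cosθ=0.12885; R = I + sinθ·[k]× + (1−cosθ)·[k]×²:
    [+0.93383 -0.13440 -0.33150]
    [+0.24310 +0.91827 +0.31253]
    [+0.26240 -0.37244 +0.89019]
t = (0.2051, 0.1179, 0.5119) m
M0: Pc = R·M0+t = (+0.12658, +0.16752, +0.46524); u = 541.1·(+0.12658)/0.46524 + 313.9 = 461.1256, v = 423.6·(+0.16752)/0.46524 + 232.1 = 384.6314
M1: Pc = R·M1+t = (+0.26386, +0.20326, +0.50381); u = 541.1·(+0.26386)/0.50381 + 313.9 = 597.2872, v = 423.6·(+0.20326)/0.50381 + 232.1 = 402.9998
M2: Pc = R·M2+t = (+0.28362, +0.06828, +0.55856); u = 541.1·(+0.28362)/0.55856 + 313.9 = 588.6491, v = 423.6·(+0.06828)/0.55856 + 232.1 = 283.8783
M3: Pc = R·M3+t = (+0.14634, +0.03254, +0.51999); u = 541.1·(+0.14634)/0.51999 + 313.9 = 466.1831, v = 423.6·(+0.03254)/0.51999 + 232.1 = 258.6073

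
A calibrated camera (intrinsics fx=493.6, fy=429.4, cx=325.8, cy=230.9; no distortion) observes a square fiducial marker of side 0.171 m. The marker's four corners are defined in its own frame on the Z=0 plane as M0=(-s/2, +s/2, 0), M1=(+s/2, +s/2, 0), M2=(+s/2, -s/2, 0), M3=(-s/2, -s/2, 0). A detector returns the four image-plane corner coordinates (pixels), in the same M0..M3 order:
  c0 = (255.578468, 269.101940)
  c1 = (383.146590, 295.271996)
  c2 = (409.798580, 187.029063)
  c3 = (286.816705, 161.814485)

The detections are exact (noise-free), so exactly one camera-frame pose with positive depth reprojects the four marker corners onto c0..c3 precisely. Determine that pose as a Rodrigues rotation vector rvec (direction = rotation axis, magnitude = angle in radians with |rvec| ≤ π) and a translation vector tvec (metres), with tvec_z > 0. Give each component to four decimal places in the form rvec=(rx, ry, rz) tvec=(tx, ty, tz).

Intrinsics K: fx=493.6, fy=429.4, cx=325.8, cy=230.9
Marker side s = 0.171 m; corners in marker frame (Z=0):
  M0 = (-0.0855, +0.0855, 0)
  M1 = (+0.0855, +0.0855, 0)
  M2 = (+0.0855, -0.0855, 0)
  M3 = (-0.0855, -0.0855, 0)
Detected image corners:
  c0 = (255.578468, 269.101940) px
  c1 = (383.146590, 295.271996) px
  c2 = (409.798580, 187.029063) px
  c3 = (286.816705, 161.814485) px
Planar DLT: solve 8×8 A·h = b for H (H[2,2]=1):
  H  [+732.10088 -240.80049 +334.09612]
  H  [+150.02136 +581.28747 +227.31641]
  H  [-0.00077 -0.21427 +1.00000]
B = K⁻¹H; ‖b₁‖=1.524367, ‖b₂‖=1.524367; λ = 2/(‖b₁‖+‖b₂‖) = 0.656010, sign → tz>0 ⇒ λ=+0.656010
r₁ = λ·B[:,0] = (+0.97332,+0.22946,-0.00050); r₂ = λ·B[:,1] = (-0.22725,+0.96364,-0.14056)
r₃ = r₁×r₂ = (-0.03177,+0.13693,+0.99007); SVD([r₁ r₂ r₃]) → R = UVᵀ:
  R  [+0.97332 -0.22725 -0.03177]
  R  [+0.22946 +0.96364 +0.13693]
  R  [-0.00050 -0.14056 +0.99007]
t = (+0.01103, -0.00547, +0.65601) m
tr R = 2.927027; θ = arccos((tr R − 1)/2) = 0.270964 rad = 15.525°
axis k = ((R−Rᵀ)₃₂, (R−Rᵀ)₁₃, (R−Rᵀ)₂₁) / (2 sinθ) = (-0.518357, -0.058408, +0.853168)
rvec = θ·k = (-0.140456, -0.015826, +0.231177)

rvec=(-0.1405, -0.0158, 0.2312) tvec=(0.0110, -0.0055, 0.6560)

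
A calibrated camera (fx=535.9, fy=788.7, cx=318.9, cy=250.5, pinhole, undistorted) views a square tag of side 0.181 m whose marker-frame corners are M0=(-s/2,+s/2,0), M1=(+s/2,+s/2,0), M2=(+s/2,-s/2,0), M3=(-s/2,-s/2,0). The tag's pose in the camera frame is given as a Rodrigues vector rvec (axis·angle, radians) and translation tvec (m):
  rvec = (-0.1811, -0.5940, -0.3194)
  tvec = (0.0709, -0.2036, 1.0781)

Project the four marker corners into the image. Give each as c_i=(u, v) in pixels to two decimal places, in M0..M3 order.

c0=(335.43, 175.43) c1=(401.40, 151.57) c2=(370.92, 35.33) c3=(302.75, 47.16)

Intrinsics K: fx=535.9, fy=788.7, cx=318.9, cy=250.5
Marker side s = 0.181 m; corners in marker frame (Z=0):
  M0 = (-0.0905, +0.0905, 0)
  M1 = (+0.0905, +0.0905, 0)
  M2 = (+0.0905, -0.0905, 0)
  M3 = (-0.0905, -0.0905, 0)
rvec = (-0.1811, -0.5940, -0.3194), |rvec| = θ = 0.69832 rad = 40.011°
Rodrigues: sinθ=0.64293, 1−cosθ=0.23408; R = I + sinθ·[k]× + (1−cosθ)·[k]×²:
    [+0.78167 +0.34570 -0.51912]
    [-0.24243 +0.93529 +0.25780]
    [+0.57465 -0.07567 +0.81489]
t = (0.0709, -0.2036, 1.0781) m
M0: Pc = R·M0+t = (+0.03145, -0.09702, +1.01925); u = 535.9·(+0.03145)/1.01925 + 318.9 = 335.4333, v = 788.7·(-0.09702)/1.01925 + 250.5 = 175.4280
M1: Pc = R·M1+t = (+0.17293, -0.14090, +1.12326); u = 535.9·(+0.17293)/1.12326 + 318.9 = 401.4025, v = 788.7·(-0.14090)/1.12326 + 250.5 = 151.5691
M2: Pc = R·M2+t = (+0.11035, -0.31018, +1.13695); u = 535.9·(+0.11035)/1.13695 + 318.9 = 370.9154, v = 788.7·(-0.31018)/1.13695 + 250.5 = 35.3270
M3: Pc = R·M3+t = (-0.03113, -0.26630, +1.03294); u = 535.9·(-0.03113)/1.03294 + 318.9 = 302.7510, v = 788.7·(-0.26630)/1.03294 + 250.5 = 47.1646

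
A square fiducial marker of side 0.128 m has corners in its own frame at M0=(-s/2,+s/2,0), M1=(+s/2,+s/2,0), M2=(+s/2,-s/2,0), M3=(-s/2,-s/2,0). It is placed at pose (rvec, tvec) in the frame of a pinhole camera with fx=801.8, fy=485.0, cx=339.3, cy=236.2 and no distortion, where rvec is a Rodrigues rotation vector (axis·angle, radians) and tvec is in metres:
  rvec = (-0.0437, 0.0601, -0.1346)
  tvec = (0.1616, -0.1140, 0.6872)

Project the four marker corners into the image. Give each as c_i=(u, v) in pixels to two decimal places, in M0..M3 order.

Intrinsics K: fx=801.8, fy=485.0, cx=339.3, cy=236.2
Marker side s = 0.128 m; corners in marker frame (Z=0):
  M0 = (-0.0640, +0.0640, 0)
  M1 = (+0.0640, +0.0640, 0)
  M2 = (+0.0640, -0.0640, 0)
  M3 = (-0.0640, -0.0640, 0)
rvec = (-0.0437, 0.0601, -0.1346), |rvec| = θ = 0.15375 rad = 8.809°
Rodrigues: sinθ=0.15314, 1−cosθ=0.01180; R = I + sinθ·[k]× + (1−cosθ)·[k]×²:
    [+0.98916 +0.13276 +0.06280]
    [-0.13538 +0.99001 +0.03949]
    [-0.05693 -0.04756 +0.99724]
t = (0.1616, -0.1140, 0.6872) m
M0: Pc = R·M0+t = (+0.10679, -0.04198, +0.68780); u = 801.8·(+0.10679)/0.68780 + 339.3 = 463.7908, v = 485.0·(-0.04198)/0.68780 + 236.2 = 206.6013
M1: Pc = R·M1+t = (+0.23340, -0.05930, +0.68051); u = 801.8·(+0.23340)/0.68051 + 339.3 = 614.3020, v = 485.0·(-0.05930)/0.68051 + 236.2 = 193.9342
M2: Pc = R·M2+t = (+0.21641, -0.18602, +0.68660); u = 801.8·(+0.21641)/0.68660 + 339.3 = 592.0190, v = 485.0·(-0.18602)/0.68660 + 236.2 = 104.7961
M3: Pc = R·M3+t = (+0.08980, -0.16870, +0.69389); u = 801.8·(+0.08980)/0.69389 + 339.3 = 443.0625, v = 485.0·(-0.16870)/0.69389 + 236.2 = 118.2881

c0=(463.79, 206.60) c1=(614.30, 193.93) c2=(592.02, 104.80) c3=(443.06, 118.29)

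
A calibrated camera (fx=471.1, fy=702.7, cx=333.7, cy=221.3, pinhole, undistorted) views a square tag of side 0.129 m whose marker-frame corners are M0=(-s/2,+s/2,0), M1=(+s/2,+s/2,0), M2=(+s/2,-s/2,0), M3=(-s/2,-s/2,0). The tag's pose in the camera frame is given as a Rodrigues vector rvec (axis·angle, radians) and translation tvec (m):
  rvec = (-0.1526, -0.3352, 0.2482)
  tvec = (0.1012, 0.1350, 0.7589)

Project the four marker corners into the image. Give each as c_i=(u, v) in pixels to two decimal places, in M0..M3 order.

Intrinsics K: fx=471.1, fy=702.7, cx=333.7, cy=221.3
Marker side s = 0.129 m; corners in marker frame (Z=0):
  M0 = (-0.0645, +0.0645, 0)
  M1 = (+0.0645, +0.0645, 0)
  M2 = (+0.0645, -0.0645, 0)
  M3 = (-0.0645, -0.0645, 0)
rvec = (-0.1526, -0.3352, 0.2482), |rvec| = θ = 0.44413 rad = 25.447°
Rodrigues: sinθ=0.42967, 1−cosθ=0.09701; R = I + sinθ·[k]× + (1−cosθ)·[k]×²:
    [+0.91444 -0.21496 -0.34292]
    [+0.26528 +0.95825 +0.10671]
    [+0.30566 -0.18855 +0.93328]
t = (0.1012, 0.1350, 0.7589) m
M0: Pc = R·M0+t = (+0.02835, +0.17970, +0.72702); u = 471.1·(+0.02835)/0.72702 + 333.7 = 352.0727, v = 702.7·(+0.17970)/0.72702 + 221.3 = 394.9846
M1: Pc = R·M1+t = (+0.14632, +0.21392, +0.76645); u = 471.1·(+0.14632)/0.76645 + 333.7 = 423.6332, v = 702.7·(+0.21392)/0.76645 + 221.3 = 417.4239
M2: Pc = R·M2+t = (+0.17405, +0.09030, +0.79078); u = 471.1·(+0.17405)/0.79078 + 333.7 = 437.3870, v = 702.7·(+0.09030)/0.79078 + 221.3 = 301.5455
M3: Pc = R·M3+t = (+0.05608, +0.05608, +0.75135); u = 471.1·(+0.05608)/0.75135 + 333.7 = 368.8649, v = 702.7·(+0.05608)/0.75135 + 221.3 = 273.7514

c0=(352.07, 394.98) c1=(423.63, 417.42) c2=(437.39, 301.55) c3=(368.86, 273.75)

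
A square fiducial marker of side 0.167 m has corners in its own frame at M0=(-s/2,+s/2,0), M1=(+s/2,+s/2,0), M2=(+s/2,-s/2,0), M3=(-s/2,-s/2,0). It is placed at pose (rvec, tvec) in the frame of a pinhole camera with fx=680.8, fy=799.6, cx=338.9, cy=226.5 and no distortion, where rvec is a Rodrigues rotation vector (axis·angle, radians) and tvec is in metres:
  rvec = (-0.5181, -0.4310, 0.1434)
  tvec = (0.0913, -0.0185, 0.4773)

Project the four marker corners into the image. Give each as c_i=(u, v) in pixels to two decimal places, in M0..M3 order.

Intrinsics K: fx=680.8, fy=799.6, cx=338.9, cy=226.5
Marker side s = 0.167 m; corners in marker frame (Z=0):
  M0 = (-0.0835, +0.0835, 0)
  M1 = (+0.0835, +0.0835, 0)
  M2 = (+0.0835, -0.0835, 0)
  M3 = (-0.0835, -0.0835, 0)
rvec = (-0.5181, -0.4310, 0.1434), |rvec| = θ = 0.68902 rad = 39.478°
Rodrigues: sinθ=0.63578, 1−cosθ=0.22813; R = I + sinθ·[k]× + (1−cosθ)·[k]×²:
    [+0.90086 -0.02502 -0.43340]
    [+0.23962 +0.86113 +0.44837]
    [+0.36200 -0.50777 +0.78175]
t = (0.0913, -0.0185, 0.4773) m
M0: Pc = R·M0+t = (+0.01399, +0.03340, +0.40467); u = 680.8·(+0.01399)/0.40467 + 338.9 = 362.4354, v = 799.6·(+0.03340)/0.40467 + 226.5 = 292.4874
M1: Pc = R·M1+t = (+0.16443, +0.07341, +0.46513); u = 680.8·(+0.16443)/0.46513 + 338.9 = 579.5769, v = 799.6·(+0.07341)/0.46513 + 226.5 = 352.7039
M2: Pc = R·M2+t = (+0.16861, -0.07040, +0.54993); u = 680.8·(+0.16861)/0.54993 + 338.9 = 547.6373, v = 799.6·(-0.07040)/0.54993 + 226.5 = 124.1431
M3: Pc = R·M3+t = (+0.01817, -0.11041, +0.48947); u = 680.8·(+0.01817)/0.48947 + 338.9 = 364.1690, v = 799.6·(-0.11041)/0.48947 + 226.5 = 46.1297

c0=(362.44, 292.49) c1=(579.58, 352.70) c2=(547.64, 124.14) c3=(364.17, 46.13)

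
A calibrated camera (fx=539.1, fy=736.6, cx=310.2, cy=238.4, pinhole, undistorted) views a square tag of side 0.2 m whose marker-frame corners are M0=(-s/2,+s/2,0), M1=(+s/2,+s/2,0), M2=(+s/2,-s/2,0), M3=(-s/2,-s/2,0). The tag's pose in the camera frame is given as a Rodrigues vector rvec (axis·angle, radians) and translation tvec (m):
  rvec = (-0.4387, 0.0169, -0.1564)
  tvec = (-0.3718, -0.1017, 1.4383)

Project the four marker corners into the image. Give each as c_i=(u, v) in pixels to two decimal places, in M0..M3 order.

c0=(133.92, 240.03) c1=(210.57, 223.75) c2=(205.57, 135.80) c3=(133.31, 150.94)

Intrinsics K: fx=539.1, fy=736.6, cx=310.2, cy=238.4
Marker side s = 0.2 m; corners in marker frame (Z=0):
  M0 = (-0.1000, +0.1000, 0)
  M1 = (+0.1000, +0.1000, 0)
  M2 = (+0.1000, -0.1000, 0)
  M3 = (-0.1000, -0.1000, 0)
rvec = (-0.4387, 0.0169, -0.1564), |rvec| = θ = 0.46605 rad = 26.703°
Rodrigues: sinθ=0.44936, 1−cosθ=0.10665; R = I + sinθ·[k]× + (1−cosθ)·[k]×²:
    [+0.98785 +0.14716 +0.04998]
    [-0.15444 +0.89349 +0.42169]
    [+0.01740 -0.42429 +0.90536]
t = (-0.3718, -0.1017, 1.4383) m
M0: Pc = R·M0+t = (-0.45587, +0.00309, +1.39413); u = 539.1·(-0.45587)/1.39413 + 310.2 = 133.9190, v = 736.6·(+0.00309)/1.39413 + 238.4 = 240.0342
M1: Pc = R·M1+t = (-0.25830, -0.02780, +1.39761); u = 539.1·(-0.25830)/1.39761 + 310.2 = 210.5663, v = 736.6·(-0.02780)/1.39761 + 238.4 = 223.7509
M2: Pc = R·M2+t = (-0.28773, -0.20649, +1.48247); u = 539.1·(-0.28773)/1.48247 + 310.2 = 205.5665, v = 736.6·(-0.20649)/1.48247 + 238.4 = 135.7990
M3: Pc = R·M3+t = (-0.48530, -0.17560, +1.47899); u = 539.1·(-0.48530)/1.47899 + 310.2 = 133.3051, v = 736.6·(-0.17560)/1.47899 + 238.4 = 150.9412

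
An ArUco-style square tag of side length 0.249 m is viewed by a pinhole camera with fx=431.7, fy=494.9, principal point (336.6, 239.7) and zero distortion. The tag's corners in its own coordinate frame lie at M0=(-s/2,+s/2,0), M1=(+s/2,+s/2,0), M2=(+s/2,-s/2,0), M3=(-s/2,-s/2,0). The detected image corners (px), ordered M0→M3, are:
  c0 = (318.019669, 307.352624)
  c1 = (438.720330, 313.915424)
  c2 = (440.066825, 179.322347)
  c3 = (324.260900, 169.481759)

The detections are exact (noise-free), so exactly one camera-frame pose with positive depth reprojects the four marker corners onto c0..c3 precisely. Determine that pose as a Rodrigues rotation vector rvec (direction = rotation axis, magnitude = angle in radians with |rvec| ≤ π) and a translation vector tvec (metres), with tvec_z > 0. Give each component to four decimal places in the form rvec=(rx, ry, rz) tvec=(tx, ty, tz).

Intrinsics K: fx=431.7, fy=494.9, cx=336.6, cy=239.7
Marker side s = 0.249 m; corners in marker frame (Z=0):
  M0 = (-0.1245, +0.1245, 0)
  M1 = (+0.1245, +0.1245, 0)
  M2 = (+0.1245, -0.1245, 0)
  M3 = (-0.1245, -0.1245, 0)
Detected image corners:
  c0 = (318.019669, 307.352624) px
  c1 = (438.720330, 313.915424) px
  c2 = (440.066825, 179.322347) px
  c3 = (324.260900, 169.481759) px
Planar DLT: solve 8×8 A·h = b for H (H[2,2]=1):
  H  [+515.18546 -77.02055 +381.08884]
  H  [+58.88319 +507.54278 +241.19161]
  H  [+0.10643 -0.16282 +1.00000]
B = K⁻¹H; ‖b₁‖=1.117528, ‖b₂‖=1.117528; λ = 2/(‖b₁‖+‖b₂‖) = 0.894832, sign → tz>0 ⇒ λ=+0.894832
r₁ = λ·B[:,0] = (+0.99362,+0.06034,+0.09524); r₂ = λ·B[:,1] = (-0.04605,+0.98826,-0.14569)
r₃ = r₁×r₂ = (-0.10291,+0.14038,+0.98473); SVD([r₁ r₂ r₃]) → R = UVᵀ:
  R  [+0.99362 -0.04605 -0.10291]
  R  [+0.06034 +0.98826 +0.14038]
  R  [+0.09524 -0.14569 +0.98473]
t = (+0.09222, +0.00270, +0.89483) m
tr R = 2.966616; θ = arccos((tr R − 1)/2) = 0.182967 rad = 10.483°
axis k = ((R−Rᵀ)₃₂, (R−Rᵀ)₁₃, (R−Rᵀ)₂₁) / (2 sinθ) = (-0.786147, -0.544516, +0.292362)
rvec = θ·k = (-0.143839, -0.099628, +0.053493)

rvec=(-0.1438, -0.0996, 0.0535) tvec=(0.0922, 0.0027, 0.8948)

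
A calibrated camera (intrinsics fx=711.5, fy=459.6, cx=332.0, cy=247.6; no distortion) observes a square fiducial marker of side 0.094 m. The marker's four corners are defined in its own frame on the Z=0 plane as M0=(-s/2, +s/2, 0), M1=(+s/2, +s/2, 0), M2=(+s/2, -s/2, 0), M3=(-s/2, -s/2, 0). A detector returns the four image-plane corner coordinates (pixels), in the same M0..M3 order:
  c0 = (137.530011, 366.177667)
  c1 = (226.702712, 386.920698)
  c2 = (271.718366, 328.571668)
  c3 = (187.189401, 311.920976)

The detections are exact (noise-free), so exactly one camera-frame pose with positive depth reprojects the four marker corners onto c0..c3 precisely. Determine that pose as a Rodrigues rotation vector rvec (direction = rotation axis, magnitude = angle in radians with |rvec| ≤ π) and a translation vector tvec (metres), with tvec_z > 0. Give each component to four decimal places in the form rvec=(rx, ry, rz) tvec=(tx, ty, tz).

rvec=(-0.6602, 0.2513, 0.3247) tvec=(-0.1179, 0.1437, 0.6642)

Intrinsics K: fx=711.5, fy=459.6, cx=332.0, cy=247.6
Marker side s = 0.094 m; corners in marker frame (Z=0):
  M0 = (-0.0470, +0.0470, 0)
  M1 = (+0.0470, +0.0470, 0)
  M2 = (+0.0470, -0.0470, 0)
  M3 = (-0.0470, -0.0470, 0)
Detected image corners:
  c0 = (137.530011, 366.177667) px
  c1 = (226.702712, 386.920698) px
  c2 = (271.718366, 328.571668) px
  c3 = (187.189401, 311.920976) px
Planar DLT: solve 8×8 A·h = b for H (H[2,2]=1):
  H  [+821.15027 -676.71440 +205.70802]
  H  [+25.65968 +306.33142 +347.07093]
  H  [-0.49479 -0.83849 +1.00000]
B = K⁻¹H; ‖b₁‖=1.505643, ‖b₂‖=1.505643; λ = 2/(‖b₁‖+‖b₂‖) = 0.664168, sign → tz>0 ⇒ λ=+0.664168
r₁ = λ·B[:,0] = (+0.91987,+0.21412,-0.32863); r₂ = λ·B[:,1] = (-0.37184,+0.74270,-0.55690)
r₃ = r₁×r₂ = (+0.12483,+0.63447,+0.76280); SVD([r₁ r₂ r₃]) → R = UVᵀ:
  R  [+0.91987 -0.37184 +0.12483]
  R  [+0.21412 +0.74270 +0.63447]
  R  [-0.32863 -0.55690 +0.76280]
t = (-0.11789, +0.14375, +0.66417) m
tr R = 2.425368; θ = arccos((tr R − 1)/2) = 0.777480 rad = 44.546°
axis k = ((R−Rᵀ)₃₂, (R−Rᵀ)₁₃, (R−Rᵀ)₂₁) / (2 sinθ) = (-0.849176, +0.323209, +0.417655)
rvec = θ·k = (-0.660217, +0.251288, +0.324718)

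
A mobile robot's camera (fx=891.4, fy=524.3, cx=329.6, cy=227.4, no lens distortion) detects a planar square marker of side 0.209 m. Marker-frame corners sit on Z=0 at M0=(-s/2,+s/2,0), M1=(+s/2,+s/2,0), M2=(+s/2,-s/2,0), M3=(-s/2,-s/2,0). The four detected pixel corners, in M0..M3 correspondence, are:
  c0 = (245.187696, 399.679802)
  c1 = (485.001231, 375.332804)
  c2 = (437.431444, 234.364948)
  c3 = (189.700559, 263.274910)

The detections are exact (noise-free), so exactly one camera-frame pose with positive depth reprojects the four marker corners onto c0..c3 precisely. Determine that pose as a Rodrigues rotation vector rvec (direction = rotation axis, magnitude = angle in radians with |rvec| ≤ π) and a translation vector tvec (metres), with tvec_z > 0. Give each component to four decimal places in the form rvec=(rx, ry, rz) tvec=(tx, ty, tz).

rvec=(0.1450, 0.0777, -0.2050) tvec=(0.0073, 0.1314, 0.7470)

Intrinsics K: fx=891.4, fy=524.3, cx=329.6, cy=227.4
Marker side s = 0.209 m; corners in marker frame (Z=0):
  M0 = (-0.1045, +0.1045, 0)
  M1 = (+0.1045, +0.1045, 0)
  M2 = (+0.1045, -0.1045, 0)
  M3 = (-0.1045, -0.1045, 0)
Detected image corners:
  c0 = (245.187696, 399.679802) px
  c1 = (485.001231, 375.332804) px
  c2 = (437.431444, 234.364948) px
  c3 = (189.700559, 263.274910) px
Planar DLT: solve 8×8 A·h = b for H (H[2,2]=1):
  H  [+1124.41042 +308.31649 +338.25672]
  H  [-166.21179 +721.11950 +319.64759]
  H  [-0.12261 +0.18132 +1.00000]
B = K⁻¹H; ‖b₁‖=1.338729, ‖b₂‖=1.338729; λ = 2/(‖b₁‖+‖b₂‖) = 0.746977, sign → tz>0 ⇒ λ=+0.746977
r₁ = λ·B[:,0] = (+0.97610,-0.19708,-0.09159); r₂ = λ·B[:,1] = (+0.20828,+0.96865,+0.13544)
r₃ = r₁×r₂ = (+0.06202,-0.15128,+0.98654); SVD([r₁ r₂ r₃]) → R = UVᵀ:
  R  [+0.97610 +0.20828 +0.06202]
  R  [-0.19708 +0.96865 -0.15128]
  R  [-0.09159 +0.13544 +0.98654]
t = (+0.00725, +0.13143, +0.74698) m
tr R = 2.931289; θ = arccos((tr R − 1)/2) = 0.262884 rad = 15.062°
axis k = ((R−Rᵀ)₃₂, (R−Rᵀ)₁₃, (R−Rᵀ)₂₁) / (2 sinθ) = (+0.551662, +0.295551, -0.779948)
rvec = θ·k = (+0.145023, +0.077696, -0.205036)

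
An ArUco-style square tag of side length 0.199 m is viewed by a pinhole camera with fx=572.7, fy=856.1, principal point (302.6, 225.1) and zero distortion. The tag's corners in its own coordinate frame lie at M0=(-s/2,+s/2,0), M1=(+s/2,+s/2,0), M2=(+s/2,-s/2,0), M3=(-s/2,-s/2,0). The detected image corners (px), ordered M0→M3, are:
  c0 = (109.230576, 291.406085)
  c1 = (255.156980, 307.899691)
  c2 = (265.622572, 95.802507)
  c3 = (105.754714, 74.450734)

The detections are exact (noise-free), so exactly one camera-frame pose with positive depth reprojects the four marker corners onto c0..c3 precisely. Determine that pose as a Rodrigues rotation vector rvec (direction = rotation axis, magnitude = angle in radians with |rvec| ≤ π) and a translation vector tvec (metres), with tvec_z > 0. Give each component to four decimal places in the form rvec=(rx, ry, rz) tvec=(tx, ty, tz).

rvec=(0.3556, -0.0401, 0.0900) tvec=(-0.1552, -0.0244, 0.7519)

Intrinsics K: fx=572.7, fy=856.1, cx=302.6, cy=225.1
Marker side s = 0.199 m; corners in marker frame (Z=0):
  M0 = (-0.0995, +0.0995, 0)
  M1 = (+0.0995, +0.0995, 0)
  M2 = (+0.0995, -0.0995, 0)
  M3 = (-0.0995, -0.0995, 0)
Detected image corners:
  c0 = (109.230576, 291.406085) px
  c1 = (255.156980, 307.899691) px
  c2 = (265.622572, 95.802507) px
  c3 = (105.754714, 74.450734) px
Planar DLT: solve 8×8 A·h = b for H (H[2,2]=1):
  H  [+780.19540 +66.77250 +184.41832]
  H  [+108.62002 +1166.40766 +197.36679]
  H  [+0.07324 +0.45987 +1.00000]
B = K⁻¹H; ‖b₁‖=1.330001, ‖b₂‖=1.330001; λ = 2/(‖b₁‖+‖b₂‖) = 0.751879, sign → tz>0 ⇒ λ=+0.751879
r₁ = λ·B[:,0] = (+0.99520,+0.08092,+0.05506); r₂ = λ·B[:,1] = (-0.09503,+0.93349,+0.34577)
r₃ = r₁×r₂ = (-0.02342,-0.34934,+0.93670); SVD([r₁ r₂ r₃]) → R = UVᵀ:
  R  [+0.99520 -0.09503 -0.02342]
  R  [+0.08092 +0.93349 -0.34934]
  R  [+0.05506 +0.34577 +0.93670]
t = (-0.15516, -0.02436, +0.75188) m
tr R = 2.865395; θ = arccos((tr R − 1)/2) = 0.368975 rad = 21.141°
axis k = ((R−Rᵀ)₃₂, (R−Rᵀ)₁₃, (R−Rᵀ)₂₁) / (2 sinθ) = (+0.963669, -0.108810, +0.243930)
rvec = θ·k = (+0.355570, -0.040148, +0.090004)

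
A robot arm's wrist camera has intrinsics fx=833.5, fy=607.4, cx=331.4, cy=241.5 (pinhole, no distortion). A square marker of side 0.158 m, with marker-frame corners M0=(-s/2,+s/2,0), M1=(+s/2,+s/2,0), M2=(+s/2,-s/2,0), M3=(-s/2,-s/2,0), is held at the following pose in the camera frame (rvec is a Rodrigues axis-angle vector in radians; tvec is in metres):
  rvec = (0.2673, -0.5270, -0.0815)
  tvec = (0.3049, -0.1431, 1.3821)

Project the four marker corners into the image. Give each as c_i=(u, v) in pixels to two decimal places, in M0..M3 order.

Intrinsics K: fx=833.5, fy=607.4, cx=331.4, cy=241.5
Marker side s = 0.158 m; corners in marker frame (Z=0):
  M0 = (-0.0790, +0.0790, 0)
  M1 = (+0.0790, +0.0790, 0)
  M2 = (+0.0790, -0.0790, 0)
  M3 = (-0.0790, -0.0790, 0)
rvec = (0.2673, -0.5270, -0.0815), |rvec| = θ = 0.59651 rad = 34.177°
Rodrigues: sinθ=0.56176, 1−cosθ=0.17270; R = I + sinθ·[k]× + (1−cosθ)·[k]×²:
    [+0.86198 +0.00838 -0.50687]
    [-0.14512 +0.96210 -0.23088]
    [+0.48573 +0.27257 +0.83053]
t = (0.3049, -0.1431, 1.3821) m
M0: Pc = R·M0+t = (+0.23747, -0.05563, +1.36526); u = 833.5·(+0.23747)/1.36526 + 331.4 = 476.3742, v = 607.4·(-0.05563)/1.36526 + 241.5 = 216.7506
M1: Pc = R·M1+t = (+0.37366, -0.07856, +1.44201); u = 833.5·(+0.37366)/1.44201 + 331.4 = 547.3801, v = 607.4·(-0.07856)/1.44201 + 241.5 = 208.4095
M2: Pc = R·M2+t = (+0.37233, -0.23057, +1.39894); u = 833.5·(+0.37233)/1.39894 + 331.4 = 553.2400, v = 607.4·(-0.23057)/1.39894 + 241.5 = 141.3895
M3: Pc = R·M3+t = (+0.23614, -0.20764, +1.32219); u = 833.5·(+0.23614)/1.32219 + 331.4 = 480.2615, v = 607.4·(-0.20764)/1.32219 + 241.5 = 146.1122

c0=(476.37, 216.75) c1=(547.38, 208.41) c2=(553.24, 141.39) c3=(480.26, 146.11)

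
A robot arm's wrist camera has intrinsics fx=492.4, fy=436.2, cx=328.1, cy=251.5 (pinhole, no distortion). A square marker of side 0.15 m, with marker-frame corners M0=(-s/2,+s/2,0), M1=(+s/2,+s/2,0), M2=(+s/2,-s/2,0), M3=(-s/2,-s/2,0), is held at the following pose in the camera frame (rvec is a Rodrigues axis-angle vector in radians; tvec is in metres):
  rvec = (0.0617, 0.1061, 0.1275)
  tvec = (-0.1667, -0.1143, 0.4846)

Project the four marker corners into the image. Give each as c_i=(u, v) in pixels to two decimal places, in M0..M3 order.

Intrinsics K: fx=492.4, fy=436.2, cx=328.1, cy=251.5
Marker side s = 0.15 m; corners in marker frame (Z=0):
  M0 = (-0.0750, +0.0750, 0)
  M1 = (+0.0750, +0.0750, 0)
  M2 = (+0.0750, -0.0750, 0)
  M3 = (-0.0750, -0.0750, 0)
rvec = (0.0617, 0.1061, 0.1275), |rvec| = θ = 0.17698 rad = 10.140°
Rodrigues: sinθ=0.17605, 1−cosθ=0.01562; R = I + sinθ·[k]× + (1−cosθ)·[k]×²:
    [+0.98628 -0.12357 +0.10947]
    [+0.13010 +0.98999 -0.05463]
    [-0.10162 +0.06812 +0.99249]
t = (-0.1667, -0.1143, 0.4846) m
M0: Pc = R·M0+t = (-0.24994, -0.04981, +0.49733); u = 492.4·(-0.24994)/0.49733 + 328.1 = 80.6394, v = 436.2·(-0.04981)/0.49733 + 251.5 = 207.8144
M1: Pc = R·M1+t = (-0.10200, -0.03029, +0.48209); u = 492.4·(-0.10200)/0.48209 + 328.1 = 223.9213, v = 436.2·(-0.03029)/0.48209 + 251.5 = 224.0905
M2: Pc = R·M2+t = (-0.08346, -0.17879, +0.47187); u = 492.4·(-0.08346)/0.47187 + 328.1 = 241.0073, v = 436.2·(-0.17879)/0.47187 + 251.5 = 86.2229
M3: Pc = R·M3+t = (-0.23140, -0.19831, +0.48711); u = 492.4·(-0.23140)/0.48711 + 328.1 = 94.1850, v = 436.2·(-0.19831)/0.48711 + 251.5 = 73.9197

c0=(80.64, 207.81) c1=(223.92, 224.09) c2=(241.01, 86.22) c3=(94.19, 73.92)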